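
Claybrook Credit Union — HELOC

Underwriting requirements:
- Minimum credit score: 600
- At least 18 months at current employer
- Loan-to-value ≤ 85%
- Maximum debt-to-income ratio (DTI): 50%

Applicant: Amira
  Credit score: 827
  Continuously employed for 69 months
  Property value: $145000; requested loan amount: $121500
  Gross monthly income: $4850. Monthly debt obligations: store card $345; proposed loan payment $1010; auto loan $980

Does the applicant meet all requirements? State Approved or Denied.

Credit score 827 ≥ 600 (meets)
Employment 69 ≥ 18 months
Loan-to-value = 121,500/145,000 = 83.8% — pass (85% max)
Total monthly debts = (345 + 1,010 + 980) = 2,335. DTI: 2,335 ÷ 4,850 = 48.1%, within the 50% cap
All criteria satisfied.

Approved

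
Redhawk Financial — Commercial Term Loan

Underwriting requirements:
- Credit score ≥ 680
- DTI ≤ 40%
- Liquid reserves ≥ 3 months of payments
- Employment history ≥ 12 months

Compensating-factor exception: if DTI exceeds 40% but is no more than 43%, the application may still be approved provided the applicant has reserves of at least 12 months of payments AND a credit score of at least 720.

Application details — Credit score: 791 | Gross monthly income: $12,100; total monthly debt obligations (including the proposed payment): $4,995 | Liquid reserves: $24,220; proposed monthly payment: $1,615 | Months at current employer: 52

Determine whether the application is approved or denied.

Approved

Credit score 791 ≥ 680 (meets base)
DTI: 4,995 ÷ 12,100 = 41.3%, over the 40% base limit.
Reserves = 24,220/1,615 = 15.0 months ≥ 3
Employment 52 ≥ 12 months
DTI 41.3% is within the 40%–43% exception band; checking compensating factors.
Override check — reserves: 15.0 mo (ok); score: 791 (ok).
Both override conditions satisfied; DTI exception granted.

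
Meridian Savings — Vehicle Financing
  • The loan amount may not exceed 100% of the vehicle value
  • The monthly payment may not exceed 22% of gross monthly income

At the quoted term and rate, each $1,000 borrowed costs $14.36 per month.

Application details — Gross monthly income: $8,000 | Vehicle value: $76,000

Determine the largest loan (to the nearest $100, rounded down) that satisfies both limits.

$76,000

Payment cap: 22% × $8,000 = $1,760/month.
At $14.36 per $1,000, that supports 1,760/14.36 × 1,000 ≈ $122,562 → $122,500.
LTV cap: 100% × $76,000 = $76,000 → $76,000.
Binding constraint: loan-to-value.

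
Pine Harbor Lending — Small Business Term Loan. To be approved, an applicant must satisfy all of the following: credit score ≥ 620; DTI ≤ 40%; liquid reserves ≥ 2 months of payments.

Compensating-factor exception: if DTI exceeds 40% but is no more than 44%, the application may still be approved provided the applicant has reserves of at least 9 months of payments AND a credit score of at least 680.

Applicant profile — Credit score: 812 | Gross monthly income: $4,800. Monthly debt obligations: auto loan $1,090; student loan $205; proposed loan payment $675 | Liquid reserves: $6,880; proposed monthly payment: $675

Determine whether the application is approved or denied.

Approved

Credit score 812 ≥ 620 (meets base)
Total debts = (1,090 + 205 + 675) = 1,970. DTI = 1,970/4,800 = 41% > 40% — standard DTI limit exceeded.
Liquid reserves cover 6,880/675 = 10.2 months — ≥ 2 required
41% falls in the override range (40%–44%), so the compensating-factor test applies.
Override check — reserves: 10.2 mo (ok); score: 812 (ok).
Both override conditions satisfied; DTI exception granted.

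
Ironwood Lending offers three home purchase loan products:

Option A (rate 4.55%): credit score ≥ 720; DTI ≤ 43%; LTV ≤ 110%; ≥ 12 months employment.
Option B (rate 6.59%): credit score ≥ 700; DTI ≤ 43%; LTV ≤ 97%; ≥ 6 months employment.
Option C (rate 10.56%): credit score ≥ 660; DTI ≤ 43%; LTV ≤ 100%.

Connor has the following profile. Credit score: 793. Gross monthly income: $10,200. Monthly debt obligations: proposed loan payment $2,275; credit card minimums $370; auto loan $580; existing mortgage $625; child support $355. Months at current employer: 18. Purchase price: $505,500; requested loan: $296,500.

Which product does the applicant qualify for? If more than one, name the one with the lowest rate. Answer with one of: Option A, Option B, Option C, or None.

Total debts = (2,275 + 370 + 580 + 625 + 355) = 4,205; DTI = 4,205/10,200 = 41.2%.
LTV = 296,500/505,500 = 58.7%.
Option A: score 793 ≥ 720; DTI 41.2% ≤ 43%; LTV 58.7% ≤ 110%; employment 18 ≥ 12 mo → qualifies.
Option B: score 793 ≥ 700; DTI 41.2% ≤ 43%; LTV 58.7% ≤ 97%; employment 18 ≥ 6 mo → qualifies.
Option C: score 793 ≥ 660; DTI 41.2% ≤ 43%; LTV 58.7% ≤ 100% → qualifies.
Qualifying: Option A, Option B, Option C. Lowest rate is 4.55% → Option A.

Option A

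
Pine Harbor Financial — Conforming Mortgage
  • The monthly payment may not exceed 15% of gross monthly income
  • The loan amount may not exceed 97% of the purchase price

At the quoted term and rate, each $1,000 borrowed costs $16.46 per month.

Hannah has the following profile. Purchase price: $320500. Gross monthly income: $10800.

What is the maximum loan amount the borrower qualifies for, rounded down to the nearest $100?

Payment cap: 15% × $10,800 = $1,620/month.
At $16.46 per $1,000, that supports 1,620/16.46 × 1,000 ≈ $98,420 → $98,400.
LTV cap: 97% × $320,500 = $310,885 → $310,800.
Binding constraint: payment-to-income.

$98,400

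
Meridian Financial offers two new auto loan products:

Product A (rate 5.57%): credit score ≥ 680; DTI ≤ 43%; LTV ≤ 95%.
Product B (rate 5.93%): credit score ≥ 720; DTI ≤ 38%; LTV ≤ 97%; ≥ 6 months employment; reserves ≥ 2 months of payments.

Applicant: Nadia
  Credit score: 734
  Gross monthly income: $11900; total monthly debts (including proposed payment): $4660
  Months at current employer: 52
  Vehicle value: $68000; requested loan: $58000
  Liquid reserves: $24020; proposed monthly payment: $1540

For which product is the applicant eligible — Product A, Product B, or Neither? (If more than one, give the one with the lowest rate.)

DTI = 4,660/11,900 = 39.2%.
LTV = 58,000/68,000 = 85.3%.
Reserves = 24,020/1,540 = 15.6 months.
Product A: score 734 ≥ 680; DTI 39.2% ≤ 43%; LTV 85.3% ≤ 95% → qualifies.
Product B: score 734 ≥ 720; DTI 39.2% > 38%; LTV 85.3% ≤ 97%; employment 52 ≥ 6 mo; reserves 15.6 ≥ 2 mo → does not qualify.

Product A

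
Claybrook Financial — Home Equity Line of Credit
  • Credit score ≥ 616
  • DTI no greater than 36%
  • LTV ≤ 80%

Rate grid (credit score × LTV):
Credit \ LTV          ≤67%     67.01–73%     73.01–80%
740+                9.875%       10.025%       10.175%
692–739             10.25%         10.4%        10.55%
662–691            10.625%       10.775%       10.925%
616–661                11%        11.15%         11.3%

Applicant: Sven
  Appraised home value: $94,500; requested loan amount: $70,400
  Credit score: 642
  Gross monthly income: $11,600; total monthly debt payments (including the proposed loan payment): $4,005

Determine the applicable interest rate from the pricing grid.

11.3%

Credit score 642 ≥ 616; DTI = 4,005/11,600 = 34.5% ≤ 36%
LTV = 70,400/94,500 = 74.5% ≤ 80%
Credit 642 → row 616–661; LTV 74.5% → column 73.01–80%. Grid cell → 11.3%.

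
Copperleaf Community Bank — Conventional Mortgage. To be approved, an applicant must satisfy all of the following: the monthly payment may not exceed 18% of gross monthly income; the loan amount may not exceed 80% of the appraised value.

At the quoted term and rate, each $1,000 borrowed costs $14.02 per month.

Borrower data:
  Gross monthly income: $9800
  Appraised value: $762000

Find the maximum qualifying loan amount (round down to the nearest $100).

$125,800

Payment cap: 18% × $9,800 = $1,764/month.
At $14.02 per $1,000, that supports 1,764/14.02 × 1,000 ≈ $125,820 → $125,800.
LTV cap: 80% × $762,000 = $609,600 → $609,600.
Binding constraint: payment-to-income.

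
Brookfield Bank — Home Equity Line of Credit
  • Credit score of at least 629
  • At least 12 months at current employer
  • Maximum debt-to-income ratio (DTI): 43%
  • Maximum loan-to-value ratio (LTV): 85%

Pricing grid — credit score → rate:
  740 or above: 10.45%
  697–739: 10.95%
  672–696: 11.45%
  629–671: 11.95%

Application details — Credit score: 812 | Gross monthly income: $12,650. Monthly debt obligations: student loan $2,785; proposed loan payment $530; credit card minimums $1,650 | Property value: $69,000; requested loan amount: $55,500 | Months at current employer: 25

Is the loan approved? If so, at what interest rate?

Approved at 10.45%

Credit score 812 ≥ 629 (meets minimum)
Employment 25 ≥ 12 months
Loan-to-value = 55,500/69,000 = 80.4% — pass (85% max)
Total monthly debts = (2,785 + 530 + 1,650) = 4,965. DTI = 4,965/12,650 = 39.2% ≤ 43%
All requirements met. Score 812 falls in the 740 or above tier → 10.45%.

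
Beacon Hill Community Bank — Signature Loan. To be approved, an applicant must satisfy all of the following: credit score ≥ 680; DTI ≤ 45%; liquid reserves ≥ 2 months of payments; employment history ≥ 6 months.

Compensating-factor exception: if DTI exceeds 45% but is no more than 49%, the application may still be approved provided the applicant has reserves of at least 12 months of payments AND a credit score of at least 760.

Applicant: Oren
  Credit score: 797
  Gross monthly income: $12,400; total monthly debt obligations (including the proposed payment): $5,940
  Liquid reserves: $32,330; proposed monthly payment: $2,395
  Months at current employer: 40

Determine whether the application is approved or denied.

Approved

Credit score 797 ≥ 680 (meets base)
DTI = 5,940/12,400 = 47.9% > 45% — standard DTI limit exceeded.
Liquid reserves cover 32,330/2,395 = 13.5 months — ≥ 2 required
Employment 40 ≥ 6 months
47.9% falls in the override range (45%–49%), so the compensating-factor test applies.
Reserves 13.5 ≥ 12 months; credit score 797 ≥ 760.
Both compensating conditions met → exception applies.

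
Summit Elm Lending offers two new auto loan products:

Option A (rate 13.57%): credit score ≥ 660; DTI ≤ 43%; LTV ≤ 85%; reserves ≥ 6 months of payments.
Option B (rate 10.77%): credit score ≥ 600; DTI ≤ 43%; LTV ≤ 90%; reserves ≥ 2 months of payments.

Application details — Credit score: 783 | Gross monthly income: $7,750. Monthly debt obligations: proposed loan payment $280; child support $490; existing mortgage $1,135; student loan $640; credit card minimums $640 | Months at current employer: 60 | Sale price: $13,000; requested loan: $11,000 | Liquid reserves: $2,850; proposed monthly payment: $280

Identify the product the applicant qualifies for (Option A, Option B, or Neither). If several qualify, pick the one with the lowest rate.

Total debts = (280 + 490 + 1,135 + 640 + 640) = 3,185; DTI = 3,185/7,750 = 41.1%.
LTV = 11,000/13,000 = 84.6%.
Reserves = 2,850/280 = 10.2 months.
Option A: score 783 ≥ 660; DTI 41.1% ≤ 43%; LTV 84.6% ≤ 85%; reserves 10.2 ≥ 6 mo → qualifies.
Option B: score 783 ≥ 600; DTI 41.1% ≤ 43%; LTV 84.6% ≤ 90%; reserves 10.2 ≥ 2 mo → qualifies.
Qualifying: Option A, Option B. Lowest rate is 10.77% → Option B.

Option B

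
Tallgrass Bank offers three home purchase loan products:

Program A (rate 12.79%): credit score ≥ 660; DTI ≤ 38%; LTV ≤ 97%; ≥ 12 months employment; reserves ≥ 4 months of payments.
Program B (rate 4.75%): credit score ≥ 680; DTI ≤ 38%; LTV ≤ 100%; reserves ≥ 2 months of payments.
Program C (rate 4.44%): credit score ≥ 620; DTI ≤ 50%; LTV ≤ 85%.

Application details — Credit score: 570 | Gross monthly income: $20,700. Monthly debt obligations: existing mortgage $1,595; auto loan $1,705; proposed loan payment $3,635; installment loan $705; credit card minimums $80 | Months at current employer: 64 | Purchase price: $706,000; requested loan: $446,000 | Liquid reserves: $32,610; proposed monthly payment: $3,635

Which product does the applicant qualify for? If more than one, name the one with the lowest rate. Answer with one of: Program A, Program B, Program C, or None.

None

Total debts = (1,595 + 1,705 + 3,635 + 705 + 80) = 7,720; DTI = 7,720/20,700 = 37.3%.
LTV = 446,000/706,000 = 63.2%.
Reserves = 32,610/3,635 = 9.0 months.
Program A: score 570 < 660; DTI 37.3% ≤ 38%; LTV 63.2% ≤ 97%; employment 64 ≥ 12 mo; reserves 9.0 ≥ 4 mo → does not qualify.
Program B: score 570 < 680; DTI 37.3% ≤ 38%; LTV 63.2% ≤ 100%; reserves 9.0 ≥ 2 mo → does not qualify.
Program C: score 570 < 620; DTI 37.3% ≤ 50%; LTV 63.2% ≤ 85% → does not qualify.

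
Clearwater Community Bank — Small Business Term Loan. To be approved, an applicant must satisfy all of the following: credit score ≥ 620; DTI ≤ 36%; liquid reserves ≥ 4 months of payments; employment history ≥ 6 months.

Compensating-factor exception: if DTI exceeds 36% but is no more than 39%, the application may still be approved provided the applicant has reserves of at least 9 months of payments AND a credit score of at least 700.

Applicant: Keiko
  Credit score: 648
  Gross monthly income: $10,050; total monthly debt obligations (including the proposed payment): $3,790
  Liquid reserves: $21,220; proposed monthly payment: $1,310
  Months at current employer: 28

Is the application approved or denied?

Denied

Credit score 648 ≥ 620 (meets base)
DTI = 3,790/10,050 = 37.7% > 36% — standard DTI limit exceeded.
Reserves: 21,220 ÷ 1,310 = 16.2 months (meets 4-month minimum)
Employment 28 ≥ 6 months
DTI 37.7% is within the 36%–39% exception band; checking compensating factors.
Override check — reserves: 16.2 mo (ok); score: 648 (below 700).
Override conditions not both satisfied; exception does not apply.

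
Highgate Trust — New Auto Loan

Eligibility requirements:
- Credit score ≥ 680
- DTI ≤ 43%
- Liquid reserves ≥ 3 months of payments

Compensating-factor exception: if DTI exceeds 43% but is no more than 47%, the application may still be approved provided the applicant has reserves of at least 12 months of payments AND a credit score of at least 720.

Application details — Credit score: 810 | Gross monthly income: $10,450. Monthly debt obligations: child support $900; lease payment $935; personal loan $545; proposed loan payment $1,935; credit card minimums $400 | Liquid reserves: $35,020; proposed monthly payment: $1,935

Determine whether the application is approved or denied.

Credit score 810 ≥ 680 (meets base)
Total debts = (900 + 935 + 545 + 1,935 + 400) = 4,715. DTI = 4,715/10,450 = 45.1% > 43% — standard DTI limit exceeded.
Reserves = 35,020/1,935 = 18.1 months ≥ 3
DTI 45.1% is within the 43%–47% exception band; checking compensating factors.
Override check — reserves: 18.1 mo (ok); score: 810 (ok).
Both compensating conditions met → exception applies.

Approved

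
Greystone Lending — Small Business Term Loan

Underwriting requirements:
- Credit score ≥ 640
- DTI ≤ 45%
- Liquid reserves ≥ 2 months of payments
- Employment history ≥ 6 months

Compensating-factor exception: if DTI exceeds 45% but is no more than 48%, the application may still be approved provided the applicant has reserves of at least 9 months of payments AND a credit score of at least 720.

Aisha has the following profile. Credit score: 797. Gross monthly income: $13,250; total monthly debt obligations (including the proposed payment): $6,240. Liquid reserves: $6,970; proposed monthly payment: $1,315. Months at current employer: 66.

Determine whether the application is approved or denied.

Denied

Credit score 797 ≥ 640 (meets base)
DTI = 6,240/13,250 = 47.1% > 45% — standard DTI limit exceeded.
Reserves: 6,970 ÷ 1,315 = 5.3 months (meets 2-month minimum)
Employment 66 ≥ 6 months
47.1% falls in the override range (45%–48%), so the compensating-factor test applies.
Override check — reserves: 5.3 mo (short of 9); score: 797 (ok).
Compensating-factor requirement not fully met.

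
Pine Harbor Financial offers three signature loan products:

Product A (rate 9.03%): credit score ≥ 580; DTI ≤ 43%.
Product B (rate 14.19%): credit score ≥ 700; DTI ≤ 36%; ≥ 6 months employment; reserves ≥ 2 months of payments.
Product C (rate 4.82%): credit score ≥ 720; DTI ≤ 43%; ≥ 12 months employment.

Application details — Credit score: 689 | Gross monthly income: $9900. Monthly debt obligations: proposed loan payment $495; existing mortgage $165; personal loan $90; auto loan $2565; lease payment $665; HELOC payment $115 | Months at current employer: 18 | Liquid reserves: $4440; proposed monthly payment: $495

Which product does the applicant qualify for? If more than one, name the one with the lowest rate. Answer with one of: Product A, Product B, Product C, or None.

Total debts = (495 + 165 + 90 + 2,565 + 665 + 115) = 4,095; DTI = 4,095/9,900 = 41.4%.
Reserves = 4,440/495 = 9.0 months.
Product A: score 689 ≥ 580; DTI 41.4% ≤ 43% → qualifies.
Product B: score 689 < 700; DTI 41.4% > 36%; employment 18 ≥ 6 mo; reserves 9.0 ≥ 2 mo → does not qualify.
Product C: score 689 < 720; DTI 41.4% ≤ 43%; employment 18 ≥ 12 mo → does not qualify.

Product A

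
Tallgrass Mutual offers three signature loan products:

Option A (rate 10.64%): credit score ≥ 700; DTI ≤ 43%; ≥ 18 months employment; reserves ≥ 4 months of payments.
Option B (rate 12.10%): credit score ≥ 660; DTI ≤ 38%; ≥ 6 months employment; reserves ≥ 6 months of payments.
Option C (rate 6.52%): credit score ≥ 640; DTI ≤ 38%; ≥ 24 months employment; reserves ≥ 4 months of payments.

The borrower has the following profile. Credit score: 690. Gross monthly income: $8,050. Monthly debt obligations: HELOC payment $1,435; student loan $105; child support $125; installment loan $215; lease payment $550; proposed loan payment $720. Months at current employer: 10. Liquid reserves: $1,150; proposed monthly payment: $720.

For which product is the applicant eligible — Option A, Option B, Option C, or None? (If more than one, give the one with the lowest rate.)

None

Total debts = (1,435 + 105 + 125 + 215 + 550 + 720) = 3,150; DTI = 3,150/8,050 = 39.1%.
Reserves = 1,150/720 = 1.6 months.
Option A: score 690 < 700; DTI 39.1% ≤ 43%; employment 10 < 18 mo; reserves 1.6 < 4 mo → does not qualify.
Option B: score 690 ≥ 660; DTI 39.1% > 38%; employment 10 ≥ 6 mo; reserves 1.6 < 6 mo → does not qualify.
Option C: score 690 ≥ 640; DTI 39.1% > 38%; employment 10 < 24 mo; reserves 1.6 < 4 mo → does not qualify.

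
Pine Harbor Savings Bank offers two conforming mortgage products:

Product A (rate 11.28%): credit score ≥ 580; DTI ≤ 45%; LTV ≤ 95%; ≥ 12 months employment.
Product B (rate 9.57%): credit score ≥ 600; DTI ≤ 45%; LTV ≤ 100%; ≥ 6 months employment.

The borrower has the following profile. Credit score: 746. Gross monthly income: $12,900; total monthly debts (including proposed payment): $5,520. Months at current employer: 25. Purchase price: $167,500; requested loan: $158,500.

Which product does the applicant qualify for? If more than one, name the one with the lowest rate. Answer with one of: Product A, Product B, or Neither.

Product B

DTI = 5,520/12,900 = 42.8%.
LTV = 158,500/167,500 = 94.6%.
Product A: score 746 ≥ 580; DTI 42.8% ≤ 45%; LTV 94.6% ≤ 95%; employment 25 ≥ 12 mo → qualifies.
Product B: score 746 ≥ 600; DTI 42.8% ≤ 45%; LTV 94.6% ≤ 100%; employment 25 ≥ 6 mo → qualifies.
Qualifying: Product A, Product B. Lowest rate is 9.57% → Product B.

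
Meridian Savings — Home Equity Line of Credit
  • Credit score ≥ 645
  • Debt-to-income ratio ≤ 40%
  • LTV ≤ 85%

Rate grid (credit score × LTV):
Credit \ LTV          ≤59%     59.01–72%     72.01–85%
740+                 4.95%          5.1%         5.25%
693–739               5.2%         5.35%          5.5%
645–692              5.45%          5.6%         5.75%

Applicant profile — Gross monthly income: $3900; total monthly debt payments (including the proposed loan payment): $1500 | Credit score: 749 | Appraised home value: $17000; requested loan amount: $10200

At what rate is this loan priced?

5.1%

Credit score 749 ≥ 645; DTI: 1,500 ÷ 3,900 = 38.5%, within the 40% cap
Loan-to-value = 10,200/17,000 = 60% — pass (85% max)
Credit 749 → row 740+; LTV 60% → column 59.01–72%. Grid cell → 5.1%.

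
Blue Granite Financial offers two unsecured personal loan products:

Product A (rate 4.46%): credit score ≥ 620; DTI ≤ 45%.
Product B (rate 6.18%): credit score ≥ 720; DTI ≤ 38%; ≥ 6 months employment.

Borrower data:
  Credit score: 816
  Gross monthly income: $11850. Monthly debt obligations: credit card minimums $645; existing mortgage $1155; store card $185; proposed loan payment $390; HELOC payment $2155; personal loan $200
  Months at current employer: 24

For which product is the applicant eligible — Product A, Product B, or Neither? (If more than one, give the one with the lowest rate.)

Product A

Total debts = (645 + 1,155 + 185 + 390 + 2,155 + 200) = 4,730; DTI = 4,730/11,850 = 39.9%.
Product A: score 816 ≥ 620; DTI 39.9% ≤ 45% → qualifies.
Product B: score 816 ≥ 720; DTI 39.9% > 38%; employment 24 ≥ 6 mo → does not qualify.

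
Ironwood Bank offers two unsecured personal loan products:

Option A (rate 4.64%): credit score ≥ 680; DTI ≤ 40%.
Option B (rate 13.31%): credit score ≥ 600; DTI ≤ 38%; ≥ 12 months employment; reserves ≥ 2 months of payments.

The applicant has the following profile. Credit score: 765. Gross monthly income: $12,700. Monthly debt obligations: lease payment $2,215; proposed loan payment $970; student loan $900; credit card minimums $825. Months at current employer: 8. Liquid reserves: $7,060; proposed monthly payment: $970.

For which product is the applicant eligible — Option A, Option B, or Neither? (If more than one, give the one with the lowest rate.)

Total debts = (2,215 + 970 + 900 + 825) = 4,910; DTI = 4,910/12,700 = 38.7%.
Reserves = 7,060/970 = 7.3 months.
Option A: score 765 ≥ 680; DTI 38.7% ≤ 40% → qualifies.
Option B: score 765 ≥ 600; DTI 38.7% > 38%; employment 8 < 12 mo; reserves 7.3 ≥ 2 mo → does not qualify.

Option A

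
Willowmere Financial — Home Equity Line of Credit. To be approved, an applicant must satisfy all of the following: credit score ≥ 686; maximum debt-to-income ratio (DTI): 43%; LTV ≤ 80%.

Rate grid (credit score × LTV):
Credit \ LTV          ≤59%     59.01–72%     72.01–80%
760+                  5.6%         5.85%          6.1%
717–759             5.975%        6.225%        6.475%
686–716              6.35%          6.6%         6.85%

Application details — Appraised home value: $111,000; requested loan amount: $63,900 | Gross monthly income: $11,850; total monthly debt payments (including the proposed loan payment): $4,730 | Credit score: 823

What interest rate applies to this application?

Credit score 823 ≥ 686; Debt-to-income = 4,730/11,850 = 39.9% — meets 43% limit
LTV: 63,900 ÷ 111,000 = 57.6%, within 80% cap
Score 823 is in the 760+ band; LTV 57.6% is in the ≤59% band → 5.6%.

5.6%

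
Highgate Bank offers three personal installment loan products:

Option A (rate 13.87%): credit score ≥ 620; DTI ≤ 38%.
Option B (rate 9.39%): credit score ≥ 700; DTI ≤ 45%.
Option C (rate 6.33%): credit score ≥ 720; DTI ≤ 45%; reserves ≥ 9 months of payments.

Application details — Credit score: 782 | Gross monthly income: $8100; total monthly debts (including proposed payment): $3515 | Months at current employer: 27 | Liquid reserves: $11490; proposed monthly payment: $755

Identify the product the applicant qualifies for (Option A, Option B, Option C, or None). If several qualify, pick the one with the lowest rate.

DTI = 3,515/8,100 = 43.4%.
Reserves = 11,490/755 = 15.2 months.
Option A: score 782 ≥ 620; DTI 43.4% > 38% → does not qualify.
Option B: score 782 ≥ 700; DTI 43.4% ≤ 45% → qualifies.
Option C: score 782 ≥ 720; DTI 43.4% ≤ 45%; reserves 15.2 ≥ 9 mo → qualifies.
Qualifying: Option B, Option C. Lowest rate is 6.33% → Option C.

Option C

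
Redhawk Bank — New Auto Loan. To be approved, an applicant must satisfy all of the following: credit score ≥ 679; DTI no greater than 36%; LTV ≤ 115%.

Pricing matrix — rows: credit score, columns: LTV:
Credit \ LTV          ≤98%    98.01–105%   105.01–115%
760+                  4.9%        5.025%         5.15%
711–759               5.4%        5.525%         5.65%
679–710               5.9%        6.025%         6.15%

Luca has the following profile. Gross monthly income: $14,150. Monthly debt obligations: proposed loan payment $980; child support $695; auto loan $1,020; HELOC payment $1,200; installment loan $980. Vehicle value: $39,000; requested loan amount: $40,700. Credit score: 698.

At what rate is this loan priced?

6.025%

Credit score 698 ≥ 679; Total monthly debts = (980 + 695 + 1,020 + 1,200 + 980) = 4,875. DTI: 4,875 ÷ 14,150 = 34.5%, within the 36% cap
Loan-to-value = 40,700/39,000 = 104.4% — pass (115% max)
Row: 698 falls in 679–710. Column: 104.4% falls in 98.01–105%. Rate = 6.025%.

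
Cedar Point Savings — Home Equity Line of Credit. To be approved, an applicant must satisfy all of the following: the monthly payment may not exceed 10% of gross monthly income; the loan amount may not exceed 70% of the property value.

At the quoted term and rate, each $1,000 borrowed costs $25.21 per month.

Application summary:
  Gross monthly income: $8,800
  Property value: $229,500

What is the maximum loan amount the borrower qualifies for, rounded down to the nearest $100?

$34,900

Payment cap: 10% × $8,800 = $880/month.
At $25.21 per $1,000, that supports 880/25.21 × 1,000 ≈ $34,906 → $34,900.
LTV cap: 70% × $229,500 = $160,650 → $160,600.
Binding constraint: payment-to-income.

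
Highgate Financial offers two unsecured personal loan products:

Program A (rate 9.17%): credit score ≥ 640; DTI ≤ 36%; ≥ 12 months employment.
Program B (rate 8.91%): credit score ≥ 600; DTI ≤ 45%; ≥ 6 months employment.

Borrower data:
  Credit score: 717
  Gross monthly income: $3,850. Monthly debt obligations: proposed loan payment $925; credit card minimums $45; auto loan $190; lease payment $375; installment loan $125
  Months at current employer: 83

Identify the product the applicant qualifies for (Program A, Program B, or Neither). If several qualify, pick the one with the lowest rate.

Total debts = (925 + 45 + 190 + 375 + 125) = 1,660; DTI = 1,660/3,850 = 43.1%.
Program A: score 717 ≥ 640; DTI 43.1% > 36%; employment 83 ≥ 12 mo → does not qualify.
Program B: score 717 ≥ 600; DTI 43.1% ≤ 45%; employment 83 ≥ 6 mo → qualifies.

Program B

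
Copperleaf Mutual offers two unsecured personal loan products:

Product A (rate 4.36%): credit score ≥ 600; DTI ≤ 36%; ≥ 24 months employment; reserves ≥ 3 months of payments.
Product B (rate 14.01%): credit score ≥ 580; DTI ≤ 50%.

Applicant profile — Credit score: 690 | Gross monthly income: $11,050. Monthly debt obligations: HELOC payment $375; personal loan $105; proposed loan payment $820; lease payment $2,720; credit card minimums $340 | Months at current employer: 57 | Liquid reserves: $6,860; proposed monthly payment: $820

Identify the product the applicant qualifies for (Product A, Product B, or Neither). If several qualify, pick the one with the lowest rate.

Product B

Total debts = (375 + 105 + 820 + 2,720 + 340) = 4,360; DTI = 4,360/11,050 = 39.5%.
Reserves = 6,860/820 = 8.4 months.
Product A: score 690 ≥ 600; DTI 39.5% > 36%; employment 57 ≥ 24 mo; reserves 8.4 ≥ 3 mo → does not qualify.
Product B: score 690 ≥ 580; DTI 39.5% ≤ 50% → qualifies.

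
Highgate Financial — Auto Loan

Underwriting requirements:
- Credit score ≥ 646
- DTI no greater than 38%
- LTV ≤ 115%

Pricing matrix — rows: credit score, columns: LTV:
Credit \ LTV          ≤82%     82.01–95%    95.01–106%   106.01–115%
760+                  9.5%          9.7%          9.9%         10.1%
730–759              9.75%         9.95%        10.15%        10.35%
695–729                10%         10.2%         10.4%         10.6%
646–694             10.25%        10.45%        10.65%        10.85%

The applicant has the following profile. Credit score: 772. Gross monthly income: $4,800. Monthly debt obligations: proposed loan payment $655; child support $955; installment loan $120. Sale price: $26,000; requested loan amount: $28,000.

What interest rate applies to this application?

10.1%

Credit score 772 ≥ 646; Total monthly debts = (655 + 955 + 120) = 1,730. DTI = 1,730/4,800 = 36% ≤ 38%
LTV: 28,000 ÷ 26,000 = 107.7%, within 115% cap
Row: 772 falls in 760+. Column: 107.7% falls in 106.01–115%. Rate = 10.1%.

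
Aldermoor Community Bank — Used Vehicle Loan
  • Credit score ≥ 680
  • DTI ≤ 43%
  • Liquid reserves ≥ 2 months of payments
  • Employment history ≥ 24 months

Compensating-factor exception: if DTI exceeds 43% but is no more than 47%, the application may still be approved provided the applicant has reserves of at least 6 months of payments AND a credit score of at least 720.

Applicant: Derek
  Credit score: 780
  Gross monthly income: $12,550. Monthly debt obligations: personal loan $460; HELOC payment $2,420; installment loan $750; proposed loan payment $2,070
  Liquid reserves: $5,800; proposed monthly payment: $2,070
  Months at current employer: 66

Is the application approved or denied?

Denied

Credit score 780 ≥ 680 (meets base)
Total debts = (460 + 2,420 + 750 + 2,070) = 5,700. DTI = 5,700/12,550 = 45.4% > 43% — standard DTI limit exceeded.
Reserves = 5,800/2,070 = 2.8 months ≥ 2
Employment 66 ≥ 24 months
45.4% falls in the override range (43%–47%), so the compensating-factor test applies.
Override check — reserves: 2.8 mo (short of 6); score: 780 (ok).
Override conditions not both satisfied; exception does not apply.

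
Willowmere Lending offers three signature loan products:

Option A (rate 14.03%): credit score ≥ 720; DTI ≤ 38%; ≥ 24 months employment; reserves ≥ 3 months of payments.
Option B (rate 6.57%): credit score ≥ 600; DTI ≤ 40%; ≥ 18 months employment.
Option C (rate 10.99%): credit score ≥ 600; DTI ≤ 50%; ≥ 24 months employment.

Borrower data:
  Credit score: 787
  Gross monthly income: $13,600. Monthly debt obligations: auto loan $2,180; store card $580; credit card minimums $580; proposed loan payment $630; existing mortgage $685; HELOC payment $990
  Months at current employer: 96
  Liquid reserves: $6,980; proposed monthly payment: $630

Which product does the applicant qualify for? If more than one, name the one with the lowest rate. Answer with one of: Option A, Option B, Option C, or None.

Total debts = (2,180 + 580 + 580 + 630 + 685 + 990) = 5,645; DTI = 5,645/13,600 = 41.5%.
Reserves = 6,980/630 = 11.1 months.
Option A: score 787 ≥ 720; DTI 41.5% > 38%; employment 96 ≥ 24 mo; reserves 11.1 ≥ 3 mo → does not qualify.
Option B: score 787 ≥ 600; DTI 41.5% > 40%; employment 96 ≥ 18 mo → does not qualify.
Option C: score 787 ≥ 600; DTI 41.5% ≤ 50%; employment 96 ≥ 24 mo → qualifies.

Option C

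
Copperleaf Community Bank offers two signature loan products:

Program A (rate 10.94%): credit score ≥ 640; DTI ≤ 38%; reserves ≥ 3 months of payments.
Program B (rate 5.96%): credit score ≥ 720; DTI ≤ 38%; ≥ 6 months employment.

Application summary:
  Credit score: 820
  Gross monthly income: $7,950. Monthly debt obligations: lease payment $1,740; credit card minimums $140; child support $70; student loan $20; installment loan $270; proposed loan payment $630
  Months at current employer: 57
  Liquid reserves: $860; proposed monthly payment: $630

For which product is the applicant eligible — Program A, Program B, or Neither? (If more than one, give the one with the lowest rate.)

Total debts = (1,740 + 140 + 70 + 20 + 270 + 630) = 2,870; DTI = 2,870/7,950 = 36.1%.
Reserves = 860/630 = 1.4 months.
Program A: score 820 ≥ 640; DTI 36.1% ≤ 38%; reserves 1.4 < 3 mo → does not qualify.
Program B: score 820 ≥ 720; DTI 36.1% ≤ 38%; employment 57 ≥ 6 mo → qualifies.

Program B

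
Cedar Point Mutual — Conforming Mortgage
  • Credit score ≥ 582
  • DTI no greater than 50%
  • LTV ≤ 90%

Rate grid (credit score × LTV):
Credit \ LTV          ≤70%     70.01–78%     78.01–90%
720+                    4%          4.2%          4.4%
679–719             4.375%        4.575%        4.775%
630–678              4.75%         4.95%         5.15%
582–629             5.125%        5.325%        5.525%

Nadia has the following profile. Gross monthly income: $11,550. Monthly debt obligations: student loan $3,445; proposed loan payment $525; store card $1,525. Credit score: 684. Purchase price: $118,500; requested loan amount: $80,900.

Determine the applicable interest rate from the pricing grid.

4.375%

Credit score 684 ≥ 582; Total monthly debts = (3,445 + 525 + 1,525) = 5,495. Debt-to-income = 5,495/11,550 = 47.6% — meets 50% limit
Loan-to-value = 80,900/118,500 = 68.3% — pass (90% max)
Row: 684 falls in 679–719. Column: 68.3% falls in ≤70%. Rate = 4.375%.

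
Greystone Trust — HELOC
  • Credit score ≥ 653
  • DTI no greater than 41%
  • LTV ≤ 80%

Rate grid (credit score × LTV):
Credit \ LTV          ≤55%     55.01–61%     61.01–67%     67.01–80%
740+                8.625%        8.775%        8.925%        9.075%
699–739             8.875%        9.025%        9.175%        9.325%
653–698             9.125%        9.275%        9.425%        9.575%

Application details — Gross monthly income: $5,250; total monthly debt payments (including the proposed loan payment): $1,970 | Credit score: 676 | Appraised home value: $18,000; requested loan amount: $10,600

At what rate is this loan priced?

9.275%

Credit score 676 ≥ 653; Debt-to-income = 1,970/5,250 = 37.5% — meets 41% limit
LTV: 10,600 ÷ 18,000 = 58.9%, within 80% cap
Score 676 is in the 653–698 band; LTV 58.9% is in the 55.01–61% band → 9.275%.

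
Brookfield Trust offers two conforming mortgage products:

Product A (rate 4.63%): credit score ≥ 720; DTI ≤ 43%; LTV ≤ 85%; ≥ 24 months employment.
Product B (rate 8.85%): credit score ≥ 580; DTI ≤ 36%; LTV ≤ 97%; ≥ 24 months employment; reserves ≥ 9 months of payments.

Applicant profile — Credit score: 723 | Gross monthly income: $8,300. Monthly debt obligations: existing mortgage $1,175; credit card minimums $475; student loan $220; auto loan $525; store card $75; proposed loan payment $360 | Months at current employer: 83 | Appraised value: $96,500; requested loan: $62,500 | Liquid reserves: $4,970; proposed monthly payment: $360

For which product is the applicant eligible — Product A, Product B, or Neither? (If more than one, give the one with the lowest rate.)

Total debts = (1,175 + 475 + 220 + 525 + 75 + 360) = 2,830; DTI = 2,830/8,300 = 34.1%.
LTV = 62,500/96,500 = 64.8%.
Reserves = 4,970/360 = 13.8 months.
Product A: score 723 ≥ 720; DTI 34.1% ≤ 43%; LTV 64.8% ≤ 85%; employment 83 ≥ 24 mo → qualifies.
Product B: score 723 ≥ 580; DTI 34.1% ≤ 36%; LTV 64.8% ≤ 97%; employment 83 ≥ 24 mo; reserves 13.8 ≥ 9 mo → qualifies.
Qualifying: Product A, Product B. Lowest rate is 4.63% → Product A.

Product A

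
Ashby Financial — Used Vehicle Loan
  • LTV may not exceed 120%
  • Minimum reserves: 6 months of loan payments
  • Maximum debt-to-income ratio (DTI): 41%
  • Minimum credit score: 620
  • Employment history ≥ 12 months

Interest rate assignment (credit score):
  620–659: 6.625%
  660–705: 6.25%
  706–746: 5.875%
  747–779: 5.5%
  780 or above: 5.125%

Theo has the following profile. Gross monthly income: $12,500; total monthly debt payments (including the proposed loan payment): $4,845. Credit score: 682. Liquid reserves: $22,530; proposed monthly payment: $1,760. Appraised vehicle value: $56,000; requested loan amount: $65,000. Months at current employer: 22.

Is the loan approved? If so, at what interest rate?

Approved at 6.25%

Credit score 682 ≥ 620 (meets minimum)
Reserves: 22,530 ÷ 1,760 = 12.8 months (meets 6-month minimum)
Debt-to-income = 4,845/12,500 = 38.8% — meets 41% limit
Employment 22 ≥ 12 months
LTV = 65,000/56,000 = 116.1% ≤ 120%
All requirements met. Score 682 falls in the 660–705 tier → 6.25%.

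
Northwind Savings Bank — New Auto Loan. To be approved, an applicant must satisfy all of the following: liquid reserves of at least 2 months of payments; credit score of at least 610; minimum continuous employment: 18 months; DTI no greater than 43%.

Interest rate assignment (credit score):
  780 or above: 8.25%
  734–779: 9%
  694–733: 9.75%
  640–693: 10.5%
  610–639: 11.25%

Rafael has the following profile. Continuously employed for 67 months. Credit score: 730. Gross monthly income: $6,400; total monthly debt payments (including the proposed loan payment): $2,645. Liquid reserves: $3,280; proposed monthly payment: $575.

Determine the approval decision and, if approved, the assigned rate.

Approved at 9.75%

Credit score 730 ≥ 610 (meets minimum)
Employment 67 ≥ 18 months
Debt-to-income = 2,645/6,400 = 41.3% — meets 43% limit
Reserves: 3,280 ÷ 575 = 5.7 months (meets 2-month minimum)
All requirements met. Score 730 falls in the 694–733 tier → 9.75%.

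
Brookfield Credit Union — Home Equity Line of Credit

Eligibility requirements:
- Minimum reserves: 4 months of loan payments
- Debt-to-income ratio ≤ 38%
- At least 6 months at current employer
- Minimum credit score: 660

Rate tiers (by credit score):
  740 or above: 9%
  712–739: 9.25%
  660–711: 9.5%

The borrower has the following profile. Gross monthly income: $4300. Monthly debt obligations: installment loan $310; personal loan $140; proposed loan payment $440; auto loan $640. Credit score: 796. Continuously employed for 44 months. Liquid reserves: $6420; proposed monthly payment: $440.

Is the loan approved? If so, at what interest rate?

Credit score 796 ≥ 660 (meets minimum)
Reserves: 6,420 ÷ 440 = 14.6 months (meets 4-month minimum)
Employment 44 ≥ 6 months
Total monthly debts = (310 + 140 + 440 + 640) = 1,530. Debt-to-income = 1,530/4,300 = 35.6% — meets 38% limit
All requirements met. Score 796 falls in the 740 or above tier → 9%.

Approved at 9%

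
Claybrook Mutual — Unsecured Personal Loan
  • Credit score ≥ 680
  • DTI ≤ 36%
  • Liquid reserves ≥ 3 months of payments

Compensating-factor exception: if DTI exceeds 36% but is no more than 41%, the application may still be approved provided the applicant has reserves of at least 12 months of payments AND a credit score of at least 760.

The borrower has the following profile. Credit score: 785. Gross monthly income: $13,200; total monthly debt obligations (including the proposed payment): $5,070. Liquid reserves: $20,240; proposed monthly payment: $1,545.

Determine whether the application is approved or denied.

Approved

Credit score 785 ≥ 680 (meets base)
DTI: 5,070 ÷ 13,200 = 38.4%, over the 36% base limit.
Reserves = 20,240/1,545 = 13.1 months ≥ 3
38.4% falls in the override range (36%–41%), so the compensating-factor test applies.
Reserves 13.1 ≥ 12 months; credit score 785 ≥ 760.
Both override conditions satisfied; DTI exception granted.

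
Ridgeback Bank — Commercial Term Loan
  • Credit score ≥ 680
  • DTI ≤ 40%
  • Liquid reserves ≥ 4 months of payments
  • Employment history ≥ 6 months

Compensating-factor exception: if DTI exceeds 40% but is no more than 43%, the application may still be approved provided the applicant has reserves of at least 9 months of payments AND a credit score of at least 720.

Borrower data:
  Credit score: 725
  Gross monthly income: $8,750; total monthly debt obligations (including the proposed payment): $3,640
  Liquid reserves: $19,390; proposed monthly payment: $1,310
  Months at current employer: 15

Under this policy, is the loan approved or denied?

Approved

Credit score 725 ≥ 680 (meets base)
DTI = 3,640/8,750 = 41.6% > 40% — standard DTI limit exceeded.
Reserves = 19,390/1,310 = 14.8 months ≥ 4
Employment 15 ≥ 6 months
DTI 41.6% is within the 40%–43% exception band; checking compensating factors.
Reserves 14.8 ≥ 9 months; credit score 725 ≥ 720.
Both compensating conditions met → exception applies.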